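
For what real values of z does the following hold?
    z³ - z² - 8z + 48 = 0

z = -4

Possible rational roots are divisors of 48. Testing z = -4 gives 0, so (z + 4) is a factor.
Divide: z³ - z² - 8z + 48 = (z + 4)(z² - 5z + 12).
The quadratic z² - 5z + 12 has discriminant -23 < 0, so no further real roots.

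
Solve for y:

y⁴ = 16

Let u = y². The equation becomes u² - 16 = 0.
Factor: (u - 4)(u + 4) = 0, so u = 4 or u = -4.
y² = 4 gives y = ±2.
y² = -4 < 0 has no real solution.

y = -2 or y = 2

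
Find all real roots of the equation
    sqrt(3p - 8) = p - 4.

p = 8

Square both sides: 3p - 8 = (p - 4)^2.
Expand and rearrange: p^2 - 11p + 24 = 0.
Solving gives p = 8 or p = 3.
Check each candidate in the original equation:
  p = 8: sqrt(16) = 4, while p - 4 = 4 — valid.
  p = 3: sqrt(1) = 1, while p - 4 = -1 — extraneous.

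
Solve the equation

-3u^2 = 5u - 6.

u = -2.4748 or u = 0.8081

Rearrange to standard form: -3u^2 - 5u + 6 = 0.
Discriminant: (-5)^2 - 4*(-3)*6 = 97.
Quadratic formula: u = (5 +/- sqrt(97)) / (-6).
So u = -sqrt(97)/6 - 5/6 ~= -2.4748 or u = -5/6 + sqrt(97)/6 ~= 0.8081.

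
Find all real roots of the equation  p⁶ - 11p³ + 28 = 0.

Let u = p³. The equation becomes u² - 11u + 28 = 0.
Factor: (u - 4)(u - 7) = 0, so u = 4 or u = 7.
p³ = 4 gives p = ∛(4) ≈ 1.5874.
p³ = 7 gives p = ∛(7) ≈ 1.9129.

p = 1.5874 or p = 1.9129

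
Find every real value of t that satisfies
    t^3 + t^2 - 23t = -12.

Rearrange: t^3 + t^2 - 23t + 12 = 0.
Possible rational roots are divisors of 12. Testing t = 4 gives 0, so (t - 4) is a factor.
Divide: t^3 + t^2 - 23t + 12 = (t - 4)(t^2 + 5t - 3).
Apply the quadratic formula to t^2 + 5t - 3 = 0: t = (-5 +/- sqrt(37))/2, i.e. t ~= 0.5414 or t ~= -5.5414.

t = -5.5414 or t = 0.5414 or t = 4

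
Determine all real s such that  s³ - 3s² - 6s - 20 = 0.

s = 5

Possible rational roots are divisors of -20. Testing s = 5 gives 0, so (s - 5) is a factor.
Divide: s³ - 3s² - 6s - 20 = (s - 5)(s² + 2s + 4).
The quadratic s² + 2s + 4 has discriminant -12 < 0, so no further real roots.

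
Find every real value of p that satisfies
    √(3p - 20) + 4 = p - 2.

p = 7 or p = 8

Isolate the radical: √(3p - 20) = p - 6.
Square both sides: 3p - 20 = (p - 6)².
Expand and rearrange: p² - 15p + 56 = 0.
Solving gives p = 8 or p = 7.
Check each candidate in the original equation:
  p = 8: √(4) = 2, while p - 6 = 2 — valid.
  p = 7: √(1) = 1, while p - 6 = 1 — valid.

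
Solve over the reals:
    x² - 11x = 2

x = -0.1789 or x = 11.1789

Rearrange to standard form: x² - 11x - 2 = 0.
Discriminant: (-11)² − 4·1·(-2) = 129.
Quadratic formula: x = (11 ± √129) / 2.
So x = 11/2 + √(129)/2 ≈ 11.1789 or x = 11/2 - √(129)/2 ≈ -0.1789.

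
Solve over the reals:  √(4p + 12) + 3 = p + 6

p = -3 or p = 1

Isolate the radical: √(4p + 12) = p + 3.
Square both sides: 4p + 12 = (p + 3)².
Expand and rearrange: p² + 2p - 3 = 0.
Solving gives p = 1 or p = -3.
Check each candidate in the original equation:
  p = 1: √(16) = 4, while p + 3 = 4 — valid.
  p = -3: √(0) = 0, while p + 3 = 0 — valid.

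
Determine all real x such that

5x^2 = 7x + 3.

x = -0.344 or x = 1.744

Rearrange to standard form: 5x^2 - 7x - 3 = 0.
Discriminant: (-7)^2 - 4*5*(-3) = 109.
Quadratic formula: x = (7 +/- sqrt(109)) / 10.
So x = 7/10 + sqrt(109)/10 ~= 1.744 or x = 7/10 - sqrt(109)/10 ~= -0.344.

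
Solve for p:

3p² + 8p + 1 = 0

Discriminant: (8)² − 4·3·1 = 52.
Quadratic formula: p = (-8 ± √52) / 6.
So p = -4/3 + √(13)/3 ≈ -0.1315 or p = -4/3 - √(13)/3 ≈ -2.5352.

p = -2.5352 or p = -0.1315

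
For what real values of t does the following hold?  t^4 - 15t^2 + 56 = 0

t = -2.8284 or t = -2.6458 or t = 2.6458 or t = 2.8284

Let u = t^2. The equation becomes u^2 - 15u + 56 = 0.
Factor: (u - 8)(u - 7) = 0, so u = 8 or u = 7.
t^2 = 8 gives t = +/-2*sqrt(2) ~= +/-2.8284.
t^2 = 7 gives t = +/-sqrt(7) ~= +/-2.6458.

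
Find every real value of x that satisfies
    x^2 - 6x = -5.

Bring every term to one side: x^2 - 6x + 5 = 0.
Factor: (x - 1)(x - 5) = 0.
So x = 1 or x = 5.

x = 1 or x = 5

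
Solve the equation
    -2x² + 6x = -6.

x = -0.7913 or x = 3.7913

Rearrange to standard form: -2x² + 6x + 6 = 0.
Discriminant: (6)² − 4·(-2)·6 = 84.
Quadratic formula: x = (-6 ± √84) / (-4).
So x = 3/2 - √(21)/2 ≈ -0.7913 or x = 3/2 + √(21)/2 ≈ 3.7913.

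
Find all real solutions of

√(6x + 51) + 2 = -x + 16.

x = 5

Isolate the radical: √(6x + 51) = -x + 14.
Square both sides: 6x + 51 = (-x + 14)².
Expand and rearrange: x² - 34x + 145 = 0.
Solving gives x = 29 or x = 5.
Check each candidate in the original equation:
  x = 29: √(225) = 15, while -x + 14 = -15 — extraneous.
  x = 5: √(81) = 9, while -x + 14 = 9 — valid.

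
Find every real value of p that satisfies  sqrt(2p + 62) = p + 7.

Square both sides: 2p + 62 = (p + 7)^2.
Expand and rearrange: p^2 + 12p - 13 = 0.
Solving gives p = 1 or p = -13.
Check each candidate in the original equation:
  p = 1: sqrt(64) = 8, while p + 7 = 8 — valid.
  p = -13: sqrt(36) = 6, while p + 7 = -6 — extraneous.

p = 1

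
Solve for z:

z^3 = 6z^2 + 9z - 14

Rearrange: z^3 - 6z^2 - 9z + 14 = 0.
Possible rational roots are divisors of 14. Testing z = -2 gives 0, so (z + 2) is a factor.
Divide: z^3 - 6z^2 - 9z + 14 = (z + 2)(z^2 - 8z + 7).
Factor the quadratic: z = 7 or z = 1.

z = -2 or z = 1 or z = 7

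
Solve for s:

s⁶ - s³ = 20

Let u = s³. The equation becomes u² - u - 20 = 0.
Factor: (u + 4)(u - 5) = 0, so u = -4 or u = 5.
s³ = -4 gives s = -∛(4) ≈ -1.5874.
s³ = 5 gives s = ∛(5) ≈ 1.71.

s = -1.5874 or s = 1.71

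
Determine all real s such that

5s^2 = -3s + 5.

s = -1.344 or s = 0.744

Rearrange to standard form: 5s^2 + 3s - 5 = 0.
Discriminant: (3)^2 - 4*5*(-5) = 109.
Quadratic formula: s = (-3 +/- sqrt(109)) / 10.
So s = -3/10 + sqrt(109)/10 ~= 0.744 or s = -sqrt(109)/10 - 3/10 ~= -1.344.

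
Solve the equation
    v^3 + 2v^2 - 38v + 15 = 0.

v = -7.4051 or v = 0.4051 or v = 5

Possible rational roots are divisors of 15. Testing v = 5 gives 0, so (v - 5) is a factor.
Divide: v^3 + 2v^2 - 38v + 15 = (v - 5)(v^2 + 7v - 3).
Apply the quadratic formula to v^2 + 7v - 3 = 0: v = (-7 +/- sqrt(61))/2, i.e. v ~= 0.4051 or v ~= -7.4051.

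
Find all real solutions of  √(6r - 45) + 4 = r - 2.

r = 9

Isolate the radical: √(6r - 45) = r - 6.
Square both sides: 6r - 45 = (r - 6)².
Expand and rearrange: r² - 18r + 81 = 0.
This gives the repeated root r = 9.
Check in the original equation:
  r = 9: √(9) = 3, while r - 6 = 3 — valid.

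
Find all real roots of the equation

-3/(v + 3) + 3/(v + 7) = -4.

Multiply both sides by (v + 3)(v + 7):
-3(v + 7) + 3(v + 3) = -4(v + 3)(v + 7).
Expand and collect terms: -4v² - 40v - 72 = 0.
By the quadratic formula, v = (40 ± √448) / -8, so v ≈ -7.6458 or v ≈ -2.3542.
Neither value makes a denominator zero (v ≠ -3, v ≠ -7), so both are valid.

v = -7.6458 or v = -2.3542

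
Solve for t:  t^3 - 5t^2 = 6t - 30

Rearrange: t^3 - 5t^2 - 6t + 30 = 0.
Possible rational roots are divisors of 30. Testing t = 5 gives 0, so (t - 5) is a factor.
Divide: t^3 - 5t^2 - 6t + 30 = (t - 5)(t^2 - 6).
Apply the quadratic formula to t^2 - 6 = 0: t = (0 +/- sqrt(24))/2, i.e. t ~= 2.4495 or t ~= -2.4495.

t = -2.4495 or t = 2.4495 or t = 5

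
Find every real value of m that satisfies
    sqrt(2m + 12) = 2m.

m = 2

Square both sides: 2m + 12 = (2m)^2.
Expand and rearrange: 4m^2 - 2m - 12 = 0.
Solving gives m = 2 or m = -1.5.
Check each candidate in the original equation:
  m = 2: sqrt(16) = 4, while 2m = 4 — valid.
  m = -1.5: sqrt(9) = 3, while 2m = -3 — extraneous.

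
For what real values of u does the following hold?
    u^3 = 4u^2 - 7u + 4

u = 1

Rearrange: u^3 - 4u^2 + 7u - 4 = 0.
Possible rational roots are divisors of -4. Testing u = 1 gives 0, so (u - 1) is a factor.
Divide: u^3 - 4u^2 + 7u - 4 = (u - 1)(u^2 - 3u + 4).
The quadratic u^2 - 3u + 4 has discriminant -7 < 0, so no further real roots.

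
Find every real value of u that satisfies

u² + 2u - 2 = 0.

Discriminant: (2)² − 4·1·(-2) = 12.
Quadratic formula: u = (-2 ± √12) / 2.
So u = -1 + √(3) ≈ 0.7321 or u = -√(3) - 1 ≈ -2.7321.

u = -2.7321 or u = 0.7321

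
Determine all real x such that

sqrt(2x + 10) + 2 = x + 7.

x = -5 or x = -3

Isolate the radical: sqrt(2x + 10) = x + 5.
Square both sides: 2x + 10 = (x + 5)^2.
Expand and rearrange: x^2 + 8x + 15 = 0.
Solving gives x = -3 or x = -5.
Check each candidate in the original equation:
  x = -3: sqrt(4) = 2, while x + 5 = 2 — valid.
  x = -5: sqrt(0) = 0, while x + 5 = 0 — valid.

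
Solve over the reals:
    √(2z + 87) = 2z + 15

z = -3

Square both sides: 2z + 87 = (2z + 15)².
Expand and rearrange: 4z² + 58z + 138 = 0.
Solving gives z = -3 or z = -11.5.
Check each candidate in the original equation:
  z = -3: √(81) = 9, while 2z + 15 = 9 — valid.
  z = -11.5: √(64) = 8, while 2z + 15 = -8 — extraneous.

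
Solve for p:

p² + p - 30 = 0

Factor: (p + 6)(p - 5) = 0.
So p = -6 or p = 5.

p = -6 or p = 5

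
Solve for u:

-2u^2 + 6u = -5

Rearrange to standard form: -2u^2 + 6u + 5 = 0.
Discriminant: (6)^2 - 4*(-2)*5 = 76.
Quadratic formula: u = (-6 +/- sqrt(76)) / (-4).
So u = 3/2 - sqrt(19)/2 ~= -0.6794 or u = 3/2 + sqrt(19)/2 ~= 3.6794.

u = -0.6794 or u = 3.6794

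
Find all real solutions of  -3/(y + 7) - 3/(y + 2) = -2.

y = -5.9155 or y = -0.0845

Multiply both sides by (y + 7)(y + 2):
-3(y + 2) - 3(y + 7) = -2(y + 7)(y + 2).
Expand and collect terms: -2y² - 12y - 1 = 0.
By the quadratic formula, y = (12 ± √136) / -4, so y ≈ -5.9155 or y ≈ -0.0845.
Neither value makes a denominator zero (y ≠ -7, y ≠ -2), so both are valid.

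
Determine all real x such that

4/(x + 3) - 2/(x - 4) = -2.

x = -4.7958 or x = 4.7958

Multiply both sides by (x + 3)(x - 4):
4(x - 4) - 2(x + 3) = -2(x + 3)(x - 4).
Expand and collect terms: -2x^2 + 46 = 0.
By the quadratic formula, x = (0 +/- sqrt(368)) / -4, so x ~= -4.7958 or x ~= 4.7958.
Neither value makes a denominator zero (x != -3, x != 4), so both are valid.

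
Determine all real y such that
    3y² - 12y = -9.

Bring every term to one side: 3y² - 12y + 9 = 0.
Factor: 3(y - 3)(y - 1) = 0.
So y = 3 or y = 1.

y = 1 or y = 3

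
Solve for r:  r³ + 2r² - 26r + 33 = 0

r = -6.6533 or r = 1.6533 or r = 3

Possible rational roots are divisors of 33. Testing r = 3 gives 0, so (r - 3) is a factor.
Divide: r³ + 2r² - 26r + 33 = (r - 3)(r² + 5r - 11).
Apply the quadratic formula to r² + 5r - 11 = 0: r = (-5 ± √69)/2, i.e. r ≈ 1.6533 or r ≈ -6.6533.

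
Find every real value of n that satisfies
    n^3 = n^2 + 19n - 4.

Rearrange: n^3 - n^2 - 19n + 4 = 0.
Possible rational roots are divisors of 4. Testing n = -4 gives 0, so (n + 4) is a factor.
Divide: n^3 - n^2 - 19n + 4 = (n + 4)(n^2 - 5n + 1).
Apply the quadratic formula to n^2 - 5n + 1 = 0: n = (5 +/- sqrt(21))/2, i.e. n ~= 4.7913 or n ~= 0.2087.

n = -4 or n = 0.2087 or n = 4.7913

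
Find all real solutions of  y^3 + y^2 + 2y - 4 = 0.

Possible rational roots are divisors of -4. Testing y = 1 gives 0, so (y - 1) is a factor.
Divide: y^3 + y^2 + 2y - 4 = (y - 1)(y^2 + 2y + 4).
The quadratic y^2 + 2y + 4 has discriminant -12 < 0, so no further real roots.

y = 1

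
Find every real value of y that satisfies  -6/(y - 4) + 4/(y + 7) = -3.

y = -8.1448 or y = 5.8115

Multiply both sides by (y - 4)(y + 7):
-6(y + 7) + 4(y - 4) = -3(y - 4)(y + 7).
Expand and collect terms: -3y² - 7y + 142 = 0.
By the quadratic formula, y = (7 ± √1753) / -6, so y ≈ -8.1448 or y ≈ 5.8115.
Neither value makes a denominator zero (y ≠ 4, y ≠ -7), so both are valid.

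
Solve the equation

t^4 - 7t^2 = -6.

Let u = t^2. The equation becomes u^2 - 7u + 6 = 0.
Factor: (u - 1)(u - 6) = 0, so u = 1 or u = 6.
t^2 = 1 gives t = +/-1.
t^2 = 6 gives t = +/-sqrt(6) ~= +/-2.4495.

t = -2.4495 or t = -1 or t = 1 or t = 2.4495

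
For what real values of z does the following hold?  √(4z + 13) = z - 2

Square both sides: 4z + 13 = (z - 2)².
Expand and rearrange: z² - 8z - 9 = 0.
Solving gives z = 9 or z = -1.
Check each candidate in the original equation:
  z = 9: √(49) = 7, while z - 2 = 7 — valid.
  z = -1: √(9) = 3, while z - 2 = -3 — extraneous.

z = 9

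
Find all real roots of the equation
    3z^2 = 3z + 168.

z = -7 or z = 8

Bring every term to one side: 3z^2 - 3z - 168 = 0.
Factor: 3(z - 8)(z + 7) = 0.
So z = 8 or z = -7.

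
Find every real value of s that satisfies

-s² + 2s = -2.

Rearrange to standard form: -s² + 2s + 2 = 0.
Discriminant: (2)² − 4·(-1)·2 = 12.
Quadratic formula: s = (-2 ± √12) / (-2).
So s = 1 - √(3) ≈ -0.7321 or s = 1 + √(3) ≈ 2.7321.

s = -0.7321 or s = 2.7321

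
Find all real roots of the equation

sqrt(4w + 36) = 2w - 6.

w = 7

Square both sides: 4w + 36 = (2w - 6)^2.
Expand and rearrange: 4w^2 - 28w = 0.
Solving gives w = 7 or w = 0.
Check each candidate in the original equation:
  w = 7: sqrt(64) = 8, while 2w - 6 = 8 — valid.
  w = 0: sqrt(36) = 6, while 2w - 6 = -6 — extraneous.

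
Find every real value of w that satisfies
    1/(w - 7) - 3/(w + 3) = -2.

w = -1.4051 or w = 6.4051

Multiply both sides by (w - 7)(w + 3):
(w + 3) - 3(w - 7) = -2(w - 7)(w + 3).
Expand and collect terms: -2w^2 + 10w + 18 = 0.
By the quadratic formula, w = (-10 +/- sqrt(244)) / -4, so w ~= -1.4051 or w ~= 6.4051.
Neither value makes a denominator zero (w != 7, w != -3), so both are valid.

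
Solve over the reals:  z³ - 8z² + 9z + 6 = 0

Possible rational roots are divisors of 6. Testing z = 2 gives 0, so (z - 2) is a factor.
Divide: z³ - 8z² + 9z + 6 = (z - 2)(z² - 6z - 3).
Apply the quadratic formula to z² - 6z - 3 = 0: z = (6 ± √48)/2, i.e. z ≈ 6.4641 or z ≈ -0.4641.

z = -0.4641 or z = 2 or z = 6.4641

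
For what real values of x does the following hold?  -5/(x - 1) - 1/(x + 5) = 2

x = -5.7913 or x = -1.2087

Multiply both sides by (x - 1)(x + 5):
-5(x + 5) - (x - 1) = 2(x - 1)(x + 5).
Expand and collect terms: 2x^2 + 14x + 14 = 0.
By the quadratic formula, x = (-14 +/- sqrt(84)) / 4, so x ~= -1.2087 or x ~= -5.7913.
Neither value makes a denominator zero (x != 1, x != -5), so both are valid.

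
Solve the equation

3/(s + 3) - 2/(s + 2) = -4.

Multiply both sides by (s + 3)(s + 2):
3(s + 2) - 2(s + 3) = -4(s + 3)(s + 2).
Expand and collect terms: -4s² - 21s - 24 = 0.
By the quadratic formula, s = (21 ± √57) / -8, so s ≈ -3.5687 or s ≈ -1.6813.
Neither value makes a denominator zero (s ≠ -3, s ≠ -2), so both are valid.

s = -3.5687 or s = -1.6813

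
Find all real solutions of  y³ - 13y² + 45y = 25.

Rearrange: y³ - 13y² + 45y - 25 = 0.
Possible rational roots are divisors of -25. Testing y = 5 gives 0, so (y - 5) is a factor.
Divide: y³ - 13y² + 45y - 25 = (y - 5)(y² - 8y + 5).
Apply the quadratic formula to y² - 8y + 5 = 0: y = (8 ± √44)/2, i.e. y ≈ 7.3166 or y ≈ 0.6834.

y = 0.6834 or y = 5 or y = 7.3166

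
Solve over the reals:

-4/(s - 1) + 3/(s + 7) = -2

s = -8.2329 or s = 2.7329

Multiply both sides by (s - 1)(s + 7):
-4(s + 7) + 3(s - 1) = -2(s - 1)(s + 7).
Expand and collect terms: -2s^2 - 11s + 45 = 0.
By the quadratic formula, s = (11 +/- sqrt(481)) / -4, so s ~= -8.2329 or s ~= 2.7329.
Neither value makes a denominator zero (s != 1, s != -7), so both are valid.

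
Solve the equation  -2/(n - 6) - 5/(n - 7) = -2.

n = 6.2344 or n = 10.2656

Multiply both sides by (n - 6)(n - 7):
-2(n - 7) - 5(n - 6) = -2(n - 6)(n - 7).
Expand and collect terms: -2n^2 + 33n - 128 = 0.
By the quadratic formula, n = (-33 +/- sqrt(65)) / -4, so n ~= 6.2344 or n ~= 10.2656.
Neither value makes a denominator zero (n != 6, n != 7), so both are valid.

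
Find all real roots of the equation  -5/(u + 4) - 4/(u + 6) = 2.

Multiply both sides by (u + 4)(u + 6):
-5(u + 6) - 4(u + 4) = 2(u + 4)(u + 6).
Expand and collect terms: 2u² + 29u + 94 = 0.
By the quadratic formula, u = (-29 ± √89) / 4, so u ≈ -4.8915 or u ≈ -9.6085.
Neither value makes a denominator zero (u ≠ -4, u ≠ -6), so both are valid.

u = -9.6085 or u = -4.8915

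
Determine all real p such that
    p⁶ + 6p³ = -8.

Let u = p³. The equation becomes u² + 6u + 8 = 0.
Factor: (u + 2)(u + 4) = 0, so u = -2 or u = -4.
p³ = -2 gives p = -∛(2) ≈ -1.2599.
p³ = -4 gives p = -∛(4) ≈ -1.5874.

p = -1.5874 or p = -1.2599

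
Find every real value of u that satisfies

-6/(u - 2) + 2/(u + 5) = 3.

Multiply both sides by (u - 2)(u + 5):
-6(u + 5) + 2(u - 2) = 3(u - 2)(u + 5).
Expand and collect terms: 3u^2 + 13u + 4 = 0.
Factor or apply the quadratic formula: u = -0.3333 or u = -4.
Neither value makes a denominator zero (u != 2, u != -5), so both are valid.

u = -4 or u = -0.3333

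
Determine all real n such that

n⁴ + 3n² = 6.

n = -1.1714 or n = 1.1714

Let u = n². The equation becomes u² + 3u - 6 = 0.
By the quadratic formula, u = -3/2 + √(33)/2 or u = -√(33)/2 - 3/2.
n² = -3/2 + √(33)/2 gives n = ±√(-3/2 + √(33)/2) ≈ ±1.1714.
n² = -√(33)/2 - 3/2 < 0 has no real solution.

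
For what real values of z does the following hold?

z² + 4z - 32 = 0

z = -8 or z = 4

Factor: (z - 4)(z + 8) = 0.
So z = 4 or z = -8.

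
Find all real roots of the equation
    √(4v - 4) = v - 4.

Square both sides: 4v - 4 = (v - 4)².
Expand and rearrange: v² - 12v + 20 = 0.
Solving gives v = 10 or v = 2.
Check each candidate in the original equation:
  v = 10: √(36) = 6, while v - 4 = 6 — valid.
  v = 2: √(4) = 2, while v - 4 = -2 — extraneous.

v = 10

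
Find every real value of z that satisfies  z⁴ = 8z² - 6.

Let u = z². The equation becomes u² - 8u + 6 = 0.
By the quadratic formula, u = √(10) + 4 or u = 4 - √(10).
z² = √(10) + 4 gives z = ±√(√(10) + 4) ≈ ±2.6762.
z² = 4 - √(10) gives z = ±√(4 - √(10)) ≈ ±0.9153.

z = -2.6762 or z = -0.9153 or z = 0.9153 or z = 2.6762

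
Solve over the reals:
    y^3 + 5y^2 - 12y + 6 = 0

y = -6.873 or y = 0.873 or y = 1

Possible rational roots are divisors of 6. Testing y = 1 gives 0, so (y - 1) is a factor.
Divide: y^3 + 5y^2 - 12y + 6 = (y - 1)(y^2 + 6y - 6).
Apply the quadratic formula to y^2 + 6y - 6 = 0: y = (-6 +/- sqrt(60))/2, i.e. y ~= 0.873 or y ~= -6.873.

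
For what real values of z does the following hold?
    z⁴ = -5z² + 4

z = -0.8376 or z = 0.8376

Let u = z². The equation becomes u² + 5u - 4 = 0.
By the quadratic formula, u = -5/2 + √(41)/2 or u = -√(41)/2 - 5/2.
z² = -5/2 + √(41)/2 gives z = ±√(-5/2 + √(41)/2) ≈ ±0.8376.
z² = -√(41)/2 - 5/2 < 0 has no real solution.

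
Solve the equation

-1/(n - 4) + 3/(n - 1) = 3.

n = 2.2324 or n = 3.4343

Multiply both sides by (n - 4)(n - 1):
-(n - 1) + 3(n - 4) = 3(n - 4)(n - 1).
Expand and collect terms: 3n² - 17n + 23 = 0.
By the quadratic formula, n = (17 ± √13) / 6, so n ≈ 3.4343 or n ≈ 2.2324.
Neither value makes a denominator zero (n ≠ 4, n ≠ 1), so both are valid.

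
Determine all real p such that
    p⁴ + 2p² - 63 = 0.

p = -2.6458 or p = 2.6458

Let u = p². The equation becomes u² + 2u - 63 = 0.
Factor: (u + 9)(u - 7) = 0, so u = -9 or u = 7.
p² = -9 < 0 has no real solution.
p² = 7 gives p = ±√(7) ≈ ±2.6458.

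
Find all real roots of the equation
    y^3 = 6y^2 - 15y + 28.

y = 4

Rearrange: y^3 - 6y^2 + 15y - 28 = 0.
Possible rational roots are divisors of -28. Testing y = 4 gives 0, so (y - 4) is a factor.
Divide: y^3 - 6y^2 + 15y - 28 = (y - 4)(y^2 - 2y + 7).
The quadratic y^2 - 2y + 7 has discriminant -24 < 0, so no further real roots.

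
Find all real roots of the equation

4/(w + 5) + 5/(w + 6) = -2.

Multiply both sides by (w + 5)(w + 6):
4(w + 6) + 5(w + 5) = -2(w + 5)(w + 6).
Expand and collect terms: -2w² - 31w - 109 = 0.
By the quadratic formula, w = (31 ± √89) / -4, so w ≈ -10.1085 or w ≈ -5.3915.
Neither value makes a denominator zero (w ≠ -5, w ≠ -6), so both are valid.

w = -10.1085 or w = -5.3915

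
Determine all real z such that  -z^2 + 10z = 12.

z = 1.3944 or z = 8.6056

Rearrange to standard form: -z^2 + 10z - 12 = 0.
Discriminant: (10)^2 - 4*(-1)*(-12) = 52.
Quadratic formula: z = (-10 +/- sqrt(52)) / (-2).
So z = 5 - sqrt(13) ~= 1.3944 or z = sqrt(13) + 5 ~= 8.6056.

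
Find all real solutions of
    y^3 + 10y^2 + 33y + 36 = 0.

Possible rational roots are divisors of 36. Testing y = -4 gives 0, so (y + 4) is a factor.
Divide: y^3 + 10y^2 + 33y + 36 = (y + 4)(y^2 + 6y + 9).
The quadratic has the repeated root y = -3.

y = -4 or y = -3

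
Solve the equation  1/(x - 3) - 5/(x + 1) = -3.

x = 1 or x = 2.3333

Multiply both sides by (x - 3)(x + 1):
(x + 1) - 5(x - 3) = -3(x - 3)(x + 1).
Expand and collect terms: -3x² + 10x - 7 = 0.
Factor or apply the quadratic formula: x = 1 or x = 2.3333.
Neither value makes a denominator zero (x ≠ 3, x ≠ -1), so both are valid.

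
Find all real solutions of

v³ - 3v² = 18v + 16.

v = -2 or v = -1.2749 or v = 6.2749

Rearrange: v³ - 3v² - 18v - 16 = 0.
Possible rational roots are divisors of -16. Testing v = -2 gives 0, so (v + 2) is a factor.
Divide: v³ - 3v² - 18v - 16 = (v + 2)(v² - 5v - 8).
Apply the quadratic formula to v² - 5v - 8 = 0: v = (5 ± √57)/2, i.e. v ≈ 6.2749 or v ≈ -1.2749.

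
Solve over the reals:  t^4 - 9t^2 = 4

Let u = t^2. The equation becomes u^2 - 9u - 4 = 0.
By the quadratic formula, u = 9/2 + sqrt(97)/2 or u = 9/2 - sqrt(97)/2.
t^2 = 9/2 + sqrt(97)/2 gives t = +/-sqrt(9/2 + sqrt(97)/2) ~= +/-3.0699.
t^2 = 9/2 - sqrt(97)/2 < 0 has no real solution.

t = -3.0699 or t = 3.0699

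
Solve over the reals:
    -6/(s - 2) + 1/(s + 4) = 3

s = -3.4748 or s = -0.1919

Multiply both sides by (s - 2)(s + 4):
-6(s + 4) + (s - 2) = 3(s - 2)(s + 4).
Expand and collect terms: 3s^2 + 11s + 2 = 0.
By the quadratic formula, s = (-11 +/- sqrt(97)) / 6, so s ~= -0.1919 or s ~= -3.4748.
Neither value makes a denominator zero (s != 2, s != -4), so both are valid.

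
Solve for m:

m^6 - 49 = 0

Let u = m^3. The equation becomes u^2 - 49 = 0.
Factor: (u + 7)(u - 7) = 0, so u = -7 or u = 7.
m^3 = -7 gives m = -(7)^(1/3) ~= -1.9129.
m^3 = 7 gives m = (7)^(1/3) ~= 1.9129.

m = -1.9129 or m = 1.9129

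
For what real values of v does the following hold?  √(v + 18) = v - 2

v = 7

Square both sides: v + 18 = (v - 2)².
Expand and rearrange: v² - 5v - 14 = 0.
Solving gives v = 7 or v = -2.
Check each candidate in the original equation:
  v = 7: √(25) = 5, while v - 2 = 5 — valid.
  v = -2: √(16) = 4, while v - 2 = -4 — extraneous.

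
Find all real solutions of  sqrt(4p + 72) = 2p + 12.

p = -2

Square both sides: 4p + 72 = (2p + 12)^2.
Expand and rearrange: 4p^2 + 44p + 72 = 0.
Solving gives p = -2 or p = -9.
Check each candidate in the original equation:
  p = -2: sqrt(64) = 8, while 2p + 12 = 8 — valid.
  p = -9: sqrt(36) = 6, while 2p + 12 = -6 — extraneous.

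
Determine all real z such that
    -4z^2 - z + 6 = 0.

Discriminant: (-1)^2 - 4*(-4)*6 = 97.
Quadratic formula: z = (1 +/- sqrt(97)) / (-8).
So z = -sqrt(97)/8 - 1/8 ~= -1.3561 or z = -1/8 + sqrt(97)/8 ~= 1.1061.

z = -1.3561 or z = 1.1061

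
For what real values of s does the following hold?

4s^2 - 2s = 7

Rearrange to standard form: 4s^2 - 2s - 7 = 0.
Discriminant: (-2)^2 - 4*4*(-7) = 116.
Quadratic formula: s = (2 +/- sqrt(116)) / 8.
So s = 1/4 + sqrt(29)/4 ~= 1.5963 or s = 1/4 - sqrt(29)/4 ~= -1.0963.

s = -1.0963 or s = 1.5963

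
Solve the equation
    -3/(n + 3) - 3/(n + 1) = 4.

Multiply both sides by (n + 3)(n + 1):
-3(n + 1) - 3(n + 3) = 4(n + 3)(n + 1).
Expand and collect terms: 4n² + 22n + 24 = 0.
Factor or apply the quadratic formula: n = -1.5 or n = -4.
Neither value makes a denominator zero (n ≠ -3, n ≠ -1), so both are valid.

n = -4 or n = -1.5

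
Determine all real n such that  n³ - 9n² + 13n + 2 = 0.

n = -0.1401 or n = 2 or n = 7.1401

Possible rational roots are divisors of 2. Testing n = 2 gives 0, so (n - 2) is a factor.
Divide: n³ - 9n² + 13n + 2 = (n - 2)(n² - 7n - 1).
Apply the quadratic formula to n² - 7n - 1 = 0: n = (7 ± √53)/2, i.e. n ≈ 7.1401 or n ≈ -0.1401.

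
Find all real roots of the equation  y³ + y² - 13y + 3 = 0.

y = -4.2361 or y = 0.2361 or y = 3

Possible rational roots are divisors of 3. Testing y = 3 gives 0, so (y - 3) is a factor.
Divide: y³ + y² - 13y + 3 = (y - 3)(y² + 4y - 1).
Apply the quadratic formula to y² + 4y - 1 = 0: y = (-4 ± √20)/2, i.e. y ≈ 0.2361 or y ≈ -4.2361.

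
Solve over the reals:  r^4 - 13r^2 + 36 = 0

r = -3 or r = -2 or r = 2 or r = 3

Let u = r^2. The equation becomes u^2 - 13u + 36 = 0.
Factor: (u - 4)(u - 9) = 0, so u = 4 or u = 9.
r^2 = 4 gives r = +/-2.
r^2 = 9 gives r = +/-3.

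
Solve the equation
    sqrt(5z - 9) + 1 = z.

Isolate the radical: sqrt(5z - 9) = z - 1.
Square both sides: 5z - 9 = (z - 1)^2.
Expand and rearrange: z^2 - 7z + 10 = 0.
Solving gives z = 5 or z = 2.
Check each candidate in the original equation:
  z = 5: sqrt(16) = 4, while z - 1 = 4 — valid.
  z = 2: sqrt(1) = 1, while z - 1 = 1 — valid.

z = 2 or z = 5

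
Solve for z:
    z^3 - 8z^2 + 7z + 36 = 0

z = -1.6056 or z = 4 or z = 5.6056

Possible rational roots are divisors of 36. Testing z = 4 gives 0, so (z - 4) is a factor.
Divide: z^3 - 8z^2 + 7z + 36 = (z - 4)(z^2 - 4z - 9).
Apply the quadratic formula to z^2 - 4z - 9 = 0: z = (4 +/- sqrt(52))/2, i.e. z ~= 5.6056 or z ~= -1.6056.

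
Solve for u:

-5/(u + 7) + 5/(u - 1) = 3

Multiply both sides by (u + 7)(u - 1):
-5(u - 1) + 5(u + 7) = 3(u + 7)(u - 1).
Expand and collect terms: 3u² + 18u - 61 = 0.
By the quadratic formula, u = (-18 ± √1056) / 6, so u ≈ 2.416 or u ≈ -8.416.
Neither value makes a denominator zero (u ≠ -7, u ≠ 1), so both are valid.

u = -8.416 or u = 2.416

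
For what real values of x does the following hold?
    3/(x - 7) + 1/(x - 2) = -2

Multiply both sides by (x - 7)(x - 2):
3(x - 2) + (x - 7) = -2(x - 7)(x - 2).
Expand and collect terms: -2x² + 14x - 15 = 0.
By the quadratic formula, x = (-14 ± √76) / -4, so x ≈ 1.3206 or x ≈ 5.6794.
Neither value makes a denominator zero (x ≠ 7, x ≠ 2), so both are valid.

x = 1.3206 or x = 5.6794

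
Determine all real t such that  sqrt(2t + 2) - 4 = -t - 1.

Isolate the radical: sqrt(2t + 2) = -t + 3.
Square both sides: 2t + 2 = (-t + 3)^2.
Expand and rearrange: t^2 - 8t + 7 = 0.
Solving gives t = 7 or t = 1.
Check each candidate in the original equation:
  t = 7: sqrt(16) = 4, while -t + 3 = -4 — extraneous.
  t = 1: sqrt(4) = 2, while -t + 3 = 2 — valid.

t = 1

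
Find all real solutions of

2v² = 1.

v = -0.7071 or v = 0.7071

Rearrange to standard form: 2v² - 1 = 0.
Discriminant: (0)² − 4·2·(-1) = 8.
Quadratic formula: v = (0 ± √8) / 4.
So v = √(2)/2 ≈ 0.7071 or v = -√(2)/2 ≈ -0.7071.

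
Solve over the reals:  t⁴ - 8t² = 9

Let u = t². The equation becomes u² - 8u - 9 = 0.
Factor: (u + 1)(u - 9) = 0, so u = -1 or u = 9.
t² = -1 < 0 has no real solution.
t² = 9 gives t = ±3.

t = -3 or t = 3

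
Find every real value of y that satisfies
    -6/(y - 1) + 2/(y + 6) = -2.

y = -6.7202 or y = 3.7202

Multiply both sides by (y - 1)(y + 6):
-6(y + 6) + 2(y - 1) = -2(y - 1)(y + 6).
Expand and collect terms: -2y² - 6y + 50 = 0.
By the quadratic formula, y = (6 ± √436) / -4, so y ≈ -6.7202 or y ≈ 3.7202.
Neither value makes a denominator zero (y ≠ 1, y ≠ -6), so both are valid.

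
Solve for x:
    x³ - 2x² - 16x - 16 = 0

Possible rational roots are divisors of -16. Testing x = -2 gives 0, so (x + 2) is a factor.
Divide: x³ - 2x² - 16x - 16 = (x + 2)(x² - 4x - 8).
Apply the quadratic formula to x² - 4x - 8 = 0: x = (4 ± √48)/2, i.e. x ≈ 5.4641 or x ≈ -1.4641.

x = -2 or x = -1.4641 or x = 5.4641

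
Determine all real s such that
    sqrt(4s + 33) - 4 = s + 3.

s = -2

Isolate the radical: sqrt(4s + 33) = s + 7.
Square both sides: 4s + 33 = (s + 7)^2.
Expand and rearrange: s^2 + 10s + 16 = 0.
Solving gives s = -2 or s = -8.
Check each candidate in the original equation:
  s = -2: sqrt(25) = 5, while s + 7 = 5 — valid.
  s = -8: sqrt(1) = 1, while s + 7 = -1 — extraneous.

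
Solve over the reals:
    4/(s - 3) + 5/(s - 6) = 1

s = 4.101 or s = 13.899

Multiply both sides by (s - 3)(s - 6):
4(s - 6) + 5(s - 3) = (s - 3)(s - 6).
Expand and collect terms: s^2 - 18s + 57 = 0.
By the quadratic formula, s = (18 +/- sqrt(96)) / 2, so s ~= 13.899 or s ~= 4.101.
Neither value makes a denominator zero (s != 3, s != 6), so both are valid.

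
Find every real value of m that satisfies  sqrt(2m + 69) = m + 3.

m = 6

Square both sides: 2m + 69 = (m + 3)^2.
Expand and rearrange: m^2 + 4m - 60 = 0.
Solving gives m = 6 or m = -10.
Check each candidate in the original equation:
  m = 6: sqrt(81) = 9, while m + 3 = 9 — valid.
  m = -10: sqrt(49) = 7, while m + 3 = -7 — extraneous.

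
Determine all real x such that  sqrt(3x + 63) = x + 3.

x = 6

Square both sides: 3x + 63 = (x + 3)^2.
Expand and rearrange: x^2 + 3x - 54 = 0.
Solving gives x = 6 or x = -9.
Check each candidate in the original equation:
  x = 6: sqrt(81) = 9, while x + 3 = 9 — valid.
  x = -9: sqrt(36) = 6, while x + 3 = -6 — extraneous.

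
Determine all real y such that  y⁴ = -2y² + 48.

y = -2.4495 or y = 2.4495

Let u = y². The equation becomes u² + 2u - 48 = 0.
Factor: (u - 6)(u + 8) = 0, so u = 6 or u = -8.
y² = 6 gives y = ±√(6) ≈ ±2.4495.
y² = -8 < 0 has no real solution.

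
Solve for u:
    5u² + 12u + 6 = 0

u = -1.6899 or u = -0.7101

Discriminant: (12)² − 4·5·6 = 24.
Quadratic formula: u = (-12 ± √24) / 10.
So u = -6/5 + √(6)/5 ≈ -0.7101 or u = -6/5 - √(6)/5 ≈ -1.6899.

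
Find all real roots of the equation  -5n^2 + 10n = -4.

n = -0.3416 or n = 2.3416

Rearrange to standard form: -5n^2 + 10n + 4 = 0.
Discriminant: (10)^2 - 4*(-5)*4 = 180.
Quadratic formula: n = (-10 +/- sqrt(180)) / (-10).
So n = 1 - 3*sqrt(5)/5 ~= -0.3416 or n = 1 + 3*sqrt(5)/5 ~= 2.3416.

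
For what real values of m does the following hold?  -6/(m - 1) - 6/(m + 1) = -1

Multiply both sides by (m - 1)(m + 1):
-6(m + 1) - 6(m - 1) = -(m - 1)(m + 1).
Expand and collect terms: -m² + 12m + 1 = 0.
By the quadratic formula, m = (-12 ± √148) / -2, so m ≈ -0.0828 or m ≈ 12.0828.
Neither value makes a denominator zero (m ≠ 1, m ≠ -1), so both are valid.

m = -0.0828 or m = 12.0828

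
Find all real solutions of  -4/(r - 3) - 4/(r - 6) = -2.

r = 4 or r = 9

Multiply both sides by (r - 3)(r - 6):
-4(r - 6) - 4(r - 3) = -2(r - 3)(r - 6).
Expand and collect terms: -2r^2 + 26r - 72 = 0.
Factor or apply the quadratic formula: r = 4 or r = 9.
Neither value makes a denominator zero (r != 3, r != 6), so both are valid.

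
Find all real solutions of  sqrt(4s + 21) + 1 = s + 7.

Isolate the radical: sqrt(4s + 21) = s + 6.
Square both sides: 4s + 21 = (s + 6)^2.
Expand and rearrange: s^2 + 8s + 15 = 0.
Solving gives s = -3 or s = -5.
Check each candidate in the original equation:
  s = -3: sqrt(9) = 3, while s + 6 = 3 — valid.
  s = -5: sqrt(1) = 1, while s + 6 = 1 — valid.

s = -5 or s = -3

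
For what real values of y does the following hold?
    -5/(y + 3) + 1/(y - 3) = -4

Multiply both sides by (y + 3)(y - 3):
-5(y - 3) + (y + 3) = -4(y + 3)(y - 3).
Expand and collect terms: -4y² + 4y + 18 = 0.
By the quadratic formula, y = (-4 ± √304) / -8, so y ≈ -1.6794 or y ≈ 2.6794.
Neither value makes a denominator zero (y ≠ -3, y ≠ 3), so both are valid.

y = -1.6794 or y = 2.6794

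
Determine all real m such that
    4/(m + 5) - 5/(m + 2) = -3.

m = -5.9367 or m = -0.7299

Multiply both sides by (m + 5)(m + 2):
4(m + 2) - 5(m + 5) = -3(m + 5)(m + 2).
Expand and collect terms: -3m^2 - 20m - 13 = 0.
By the quadratic formula, m = (20 +/- sqrt(244)) / -6, so m ~= -5.9367 or m ~= -0.7299.
Neither value makes a denominator zero (m != -5, m != -2), so both are valid.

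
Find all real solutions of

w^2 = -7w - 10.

Bring every term to one side: w^2 + 7w + 10 = 0.
Factor: (w + 5)(w + 2) = 0.
So w = -5 or w = -2.

w = -5 or w = -2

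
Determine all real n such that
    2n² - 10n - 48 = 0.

n = -3 or n = 8

Factor: 2(n - 8)(n + 3) = 0.
So n = 8 or n = -3.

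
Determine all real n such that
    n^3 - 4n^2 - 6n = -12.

Rearrange: n^3 - 4n^2 - 6n + 12 = 0.
Possible rational roots are divisors of 12. Testing n = -2 gives 0, so (n + 2) is a factor.
Divide: n^3 - 4n^2 - 6n + 12 = (n + 2)(n^2 - 6n + 6).
Apply the quadratic formula to n^2 - 6n + 6 = 0: n = (6 +/- sqrt(12))/2, i.e. n ~= 4.7321 or n ~= 1.2679.

n = -2 or n = 1.2679 or n = 4.7321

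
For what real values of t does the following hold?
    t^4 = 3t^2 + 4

t = -2 or t = 2

Let u = t^2. The equation becomes u^2 - 3u - 4 = 0.
Factor: (u - 4)(u + 1) = 0, so u = 4 or u = -1.
t^2 = 4 gives t = +/-2.
t^2 = -1 < 0 has no real solution.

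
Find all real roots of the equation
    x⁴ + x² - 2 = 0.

x = -1 or x = 1

Let u = x². The equation becomes u² + u - 2 = 0.
Factor: (u + 2)(u - 1) = 0, so u = -2 or u = 1.
x² = -2 < 0 has no real solution.
x² = 1 gives x = ±1.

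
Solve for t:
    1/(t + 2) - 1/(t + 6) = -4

Multiply both sides by (t + 2)(t + 6):
(t + 6) - (t + 2) = -4(t + 2)(t + 6).
Expand and collect terms: -4t^2 - 32t - 52 = 0.
By the quadratic formula, t = (32 +/- sqrt(192)) / -8, so t ~= -5.7321 or t ~= -2.2679.
Neither value makes a denominator zero (t != -2, t != -6), so both are valid.

t = -5.7321 or t = -2.2679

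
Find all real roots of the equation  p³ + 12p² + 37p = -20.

p = -7.3166 or p = -4 or p = -0.6834

Rearrange: p³ + 12p² + 37p + 20 = 0.
Possible rational roots are divisors of 20. Testing p = -4 gives 0, so (p + 4) is a factor.
Divide: p³ + 12p² + 37p + 20 = (p + 4)(p² + 8p + 5).
Apply the quadratic formula to p² + 8p + 5 = 0: p = (-8 ± √44)/2, i.e. p ≈ -0.6834 or p ≈ -7.3166.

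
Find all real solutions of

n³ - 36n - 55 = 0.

Possible rational roots are divisors of -55. Testing n = -5 gives 0, so (n + 5) is a factor.
Divide: n³ - 36n - 55 = (n + 5)(n² - 5n - 11).
Apply the quadratic formula to n² - 5n - 11 = 0: n = (5 ± √69)/2, i.e. n ≈ 6.6533 or n ≈ -1.6533.

n = -5 or n = -1.6533 or n = 6.6533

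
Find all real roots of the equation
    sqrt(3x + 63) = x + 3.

Square both sides: 3x + 63 = (x + 3)^2.
Expand and rearrange: x^2 + 3x - 54 = 0.
Solving gives x = 6 or x = -9.
Check each candidate in the original equation:
  x = 6: sqrt(81) = 9, while x + 3 = 9 — valid.
  x = -9: sqrt(36) = 6, while x + 3 = -6 — extraneous.

x = 6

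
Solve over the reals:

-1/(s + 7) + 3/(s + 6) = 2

s = -7.2247 or s = -4.7753

Multiply both sides by (s + 7)(s + 6):
-(s + 6) + 3(s + 7) = 2(s + 7)(s + 6).
Expand and collect terms: 2s^2 + 24s + 69 = 0.
By the quadratic formula, s = (-24 +/- sqrt(24)) / 4, so s ~= -4.7753 or s ~= -7.2247.
Neither value makes a denominator zero (s != -7, s != -6), so both are valid.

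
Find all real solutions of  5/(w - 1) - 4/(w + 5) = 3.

Multiply both sides by (w - 1)(w + 5):
5(w + 5) - 4(w - 1) = 3(w - 1)(w + 5).
Expand and collect terms: 3w^2 + 11w - 44 = 0.
By the quadratic formula, w = (-11 +/- sqrt(649)) / 6, so w ~= 2.4126 or w ~= -6.0792.
Neither value makes a denominator zero (w != 1, w != -5), so both are valid.

w = -6.0792 or w = 2.4126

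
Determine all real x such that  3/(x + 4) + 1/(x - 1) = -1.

Multiply both sides by (x + 4)(x - 1):
3(x - 1) + (x + 4) = -(x + 4)(x - 1).
Expand and collect terms: -x^2 - 7x + 3 = 0.
By the quadratic formula, x = (7 +/- sqrt(61)) / -2, so x ~= -7.4051 or x ~= 0.4051.
Neither value makes a denominator zero (x != -4, x != 1), so both are valid.

x = -7.4051 or x = 0.4051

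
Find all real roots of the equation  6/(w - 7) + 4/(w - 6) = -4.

Multiply both sides by (w - 7)(w - 6):
6(w - 6) + 4(w - 7) = -4(w - 7)(w - 6).
Expand and collect terms: -4w^2 + 42w - 104 = 0.
Factor or apply the quadratic formula: w = 4 or w = 6.5.
Neither value makes a denominator zero (w != 7, w != 6), so both are valid.

w = 4 or w = 6.5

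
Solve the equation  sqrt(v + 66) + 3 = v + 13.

Isolate the radical: sqrt(v + 66) = v + 10.
Square both sides: v + 66 = (v + 10)^2.
Expand and rearrange: v^2 + 19v + 34 = 0.
Solving gives v = -2 or v = -17.
Check each candidate in the original equation:
  v = -2: sqrt(64) = 8, while v + 10 = 8 — valid.
  v = -17: sqrt(49) = 7, while v + 10 = -7 — extraneous.

v = -2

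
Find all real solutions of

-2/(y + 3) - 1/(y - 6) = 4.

y = -3.5135 or y = 5.7635

Multiply both sides by (y + 3)(y - 6):
-2(y - 6) - (y + 3) = 4(y + 3)(y - 6).
Expand and collect terms: 4y² - 9y - 81 = 0.
By the quadratic formula, y = (9 ± √1377) / 8, so y ≈ 5.7635 or y ≈ -3.5135.
Neither value makes a denominator zero (y ≠ -3, y ≠ 6), so both are valid.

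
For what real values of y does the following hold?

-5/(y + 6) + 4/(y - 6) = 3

y = -7.517 or y = 7.1837

Multiply both sides by (y + 6)(y - 6):
-5(y - 6) + 4(y + 6) = 3(y + 6)(y - 6).
Expand and collect terms: 3y^2 + y - 162 = 0.
By the quadratic formula, y = (-1 +/- sqrt(1945)) / 6, so y ~= 7.1837 or y ~= -7.517.
Neither value makes a denominator zero (y != -6, y != 6), so both are valid.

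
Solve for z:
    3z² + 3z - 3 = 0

z = -1.618 or z = 0.618

Discriminant: (3)² − 4·3·(-3) = 45.
Quadratic formula: z = (-3 ± √45) / 6.
So z = -1/2 + √(5)/2 ≈ 0.618 or z = -√(5)/2 - 1/2 ≈ -1.618.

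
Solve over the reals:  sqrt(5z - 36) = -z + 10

Square both sides: 5z - 36 = (-z + 10)^2.
Expand and rearrange: z^2 - 25z + 136 = 0.
Solving gives z = 17 or z = 8.
Check each candidate in the original equation:
  z = 17: sqrt(49) = 7, while -z + 10 = -7 — extraneous.
  z = 8: sqrt(4) = 2, while -z + 10 = 2 — valid.

z = 8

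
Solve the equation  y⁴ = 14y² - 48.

y = -2.8284 or y = -2.4495 or y = 2.4495 or y = 2.8284

Let u = y². The equation becomes u² - 14u + 48 = 0.
Factor: (u - 8)(u - 6) = 0, so u = 8 or u = 6.
y² = 8 gives y = ±2·√(2) ≈ ±2.8284.
y² = 6 gives y = ±√(6) ≈ ±2.4495.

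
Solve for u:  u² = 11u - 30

u = 5 or u = 6

Bring every term to one side: u² - 11u + 30 = 0.
Factor: (u - 6)(u - 5) = 0.
So u = 6 or u = 5.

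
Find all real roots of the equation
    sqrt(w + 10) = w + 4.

Square both sides: w + 10 = (w + 4)^2.
Expand and rearrange: w^2 + 7w + 6 = 0.
Solving gives w = -1 or w = -6.
Check each candidate in the original equation:
  w = -1: sqrt(9) = 3, while w + 4 = 3 — valid.
  w = -6: sqrt(4) = 2, while w + 4 = -2 — extraneous.

w = -1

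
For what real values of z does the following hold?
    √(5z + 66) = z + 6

Square both sides: 5z + 66 = (z + 6)².
Expand and rearrange: z² + 7z - 30 = 0.
Solving gives z = 3 or z = -10.
Check each candidate in the original equation:
  z = 3: √(81) = 9, while z + 6 = 9 — valid.
  z = -10: √(16) = 4, while z + 6 = -4 — extraneous.

z = 3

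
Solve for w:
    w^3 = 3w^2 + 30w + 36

w = -3 or w = -1.5826 or w = 7.5826

Rearrange: w^3 - 3w^2 - 30w - 36 = 0.
Possible rational roots are divisors of -36. Testing w = -3 gives 0, so (w + 3) is a factor.
Divide: w^3 - 3w^2 - 30w - 36 = (w + 3)(w^2 - 6w - 12).
Apply the quadratic formula to w^2 - 6w - 12 = 0: w = (6 +/- sqrt(84))/2, i.e. w ~= 7.5826 or w ~= -1.5826.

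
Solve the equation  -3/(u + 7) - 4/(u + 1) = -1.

u = -5.4244 or u = 4.4244

Multiply both sides by (u + 7)(u + 1):
-3(u + 1) - 4(u + 7) = -(u + 7)(u + 1).
Expand and collect terms: -u² - u + 24 = 0.
By the quadratic formula, u = (1 ± √97) / -2, so u ≈ -5.4244 or u ≈ 4.4244.
Neither value makes a denominator zero (u ≠ -7, u ≠ -1), so both are valid.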